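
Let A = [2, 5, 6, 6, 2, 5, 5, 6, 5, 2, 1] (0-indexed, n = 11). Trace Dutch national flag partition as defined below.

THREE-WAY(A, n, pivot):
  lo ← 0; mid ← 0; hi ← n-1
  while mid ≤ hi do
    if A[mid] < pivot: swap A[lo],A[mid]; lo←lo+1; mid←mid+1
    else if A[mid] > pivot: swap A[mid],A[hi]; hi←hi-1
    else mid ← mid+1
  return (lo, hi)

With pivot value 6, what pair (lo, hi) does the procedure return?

(8, 10)

lo=0 mid=0 hi=10
2<6: swap(0,0), lo=1 mid=1 ⇒ [2, 5, 6, 6, 2, 5, 5, 6, 5, 2, 1]
5<6: swap(1,1), lo=2 mid=2 ⇒ [2, 5, 6, 6, 2, 5, 5, 6, 5, 2, 1]
6=6: mid=3
6=6: mid=4
2<6: swap(2,4), lo=3 mid=5 ⇒ [2, 5, 2, 6, 6, 5, 5, 6, 5, 2, 1]
5<6: swap(3,5), lo=4 mid=6 ⇒ [2, 5, 2, 5, 6, 6, 5, 6, 5, 2, 1]
5<6: swap(4,6), lo=5 mid=7 ⇒ [2, 5, 2, 5, 5, 6, 6, 6, 5, 2, 1]
6=6: mid=8
5<6: swap(5,8), lo=6 mid=9 ⇒ [2, 5, 2, 5, 5, 5, 6, 6, 6, 2, 1]
2<6: swap(6,9), lo=7 mid=10 ⇒ [2, 5, 2, 5, 5, 5, 2, 6, 6, 6, 1]
1<6: swap(7,10), lo=8 mid=11 ⇒ [2, 5, 2, 5, 5, 5, 2, 1, 6, 6, 6]
done. lo=8 hi=10; A=[2, 5, 2, 5, 5, 5, 2, 1, 6, 6, 6]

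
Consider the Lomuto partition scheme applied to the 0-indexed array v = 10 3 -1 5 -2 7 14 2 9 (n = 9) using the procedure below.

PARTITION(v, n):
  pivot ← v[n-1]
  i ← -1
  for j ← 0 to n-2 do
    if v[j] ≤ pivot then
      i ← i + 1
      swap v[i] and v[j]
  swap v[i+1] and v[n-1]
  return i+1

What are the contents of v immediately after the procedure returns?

3 -1 5 -2 7 2 9 10 14

pivot = v[8] = 9; i = -1
j=0: v[0]=10 > 9 → no swap
j=1: v[1]=3 ≤ 9 → i=0, swap v[0],v[1] → 3 10 -1 5 -2 7 14 2 9
j=2: v[2]=-1 ≤ 9 → i=1, swap v[1],v[2] → 3 -1 10 5 -2 7 14 2 9
j=3: v[3]=5 ≤ 9 → i=2, swap v[2],v[3] → 3 -1 5 10 -2 7 14 2 9
j=4: v[4]=-2 ≤ 9 → i=3, swap v[3],v[4] → 3 -1 5 -2 10 7 14 2 9
j=5: v[5]=7 ≤ 9 → i=4, swap v[4],v[5] → 3 -1 5 -2 7 10 14 2 9
j=6: v[6]=14 > 9 → no swap
j=7: v[7]=2 ≤ 9 → i=5, swap v[5],v[7] → 3 -1 5 -2 7 2 14 10 9
final swap v[6],v[8] → 3 -1 5 -2 7 2 9 10 14; return 6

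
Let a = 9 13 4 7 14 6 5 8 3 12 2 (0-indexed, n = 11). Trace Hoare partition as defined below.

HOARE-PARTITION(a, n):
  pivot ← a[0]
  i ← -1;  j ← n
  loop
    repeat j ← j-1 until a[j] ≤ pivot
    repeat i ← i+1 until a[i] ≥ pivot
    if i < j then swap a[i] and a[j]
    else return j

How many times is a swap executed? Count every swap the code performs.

pivot = a[0] = 9; i = -1, j = 11
j→10 (a[10]=2≤9), i→0 (a[0]=9≥9); i<j, swap → 2 13 4 7 14 6 5 8 3 12 9
j→8 (a[8]=3≤9), i→1 (a[1]=13≥9); i<j, swap → 2 3 4 7 14 6 5 8 13 12 9
j→7 (a[7]=8≤9), i→4 (a[4]=14≥9); i<j, swap → 2 3 4 7 8 6 5 14 13 12 9
j→6, i→7; i≥j, return j=6. a = 2 3 4 7 8 6 5 14 13 12 9

3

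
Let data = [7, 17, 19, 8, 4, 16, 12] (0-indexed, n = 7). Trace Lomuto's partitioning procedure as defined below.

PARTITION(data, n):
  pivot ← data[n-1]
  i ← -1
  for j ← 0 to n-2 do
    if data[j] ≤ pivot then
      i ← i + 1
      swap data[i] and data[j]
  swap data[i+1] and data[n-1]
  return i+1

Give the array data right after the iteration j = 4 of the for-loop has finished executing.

pivot = data[6] = 12; i = -1
j=0: data[0]=7 ≤ 12 → i=0, swap data[0],data[0] (no change) → [7, 17, 19, 8, 4, 16, 12]
j=1: data[1]=17 > 12 → no swap
j=2: data[2]=19 > 12 → no swap
j=3: data[3]=8 ≤ 12 → i=1, swap data[1],data[3] → [7, 8, 19, 17, 4, 16, 12]
j=4: data[4]=4 ≤ 12 → i=2, swap data[2],data[4] → [7, 8, 4, 17, 19, 16, 12]
(after j=4) data = [7, 8, 4, 17, 19, 16, 12]

[7, 8, 4, 17, 19, 16, 12]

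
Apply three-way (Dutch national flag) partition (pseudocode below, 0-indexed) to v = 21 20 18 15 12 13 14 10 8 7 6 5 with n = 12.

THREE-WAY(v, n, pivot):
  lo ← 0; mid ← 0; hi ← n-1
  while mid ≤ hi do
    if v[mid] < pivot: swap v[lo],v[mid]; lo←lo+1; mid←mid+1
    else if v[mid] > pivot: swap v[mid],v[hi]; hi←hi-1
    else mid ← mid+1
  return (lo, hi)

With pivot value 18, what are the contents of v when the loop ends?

5 6 15 12 13 14 10 8 7 18 20 21

pivot = 18; lo=0, mid=0, hi=11
v[mid]=21>18: swap v[0],v[11]; hi=10 → 5 20 18 15 12 13 14 10 8 7 6 21
v[mid]=5<18: swap v[0],v[0]; lo=1,mid=1 → 5 20 18 15 12 13 14 10 8 7 6 21
v[mid]=20>18: swap v[1],v[10]; hi=9 → 5 6 18 15 12 13 14 10 8 7 20 21
v[mid]=6<18: swap v[1],v[1]; lo=2,mid=2 → 5 6 18 15 12 13 14 10 8 7 20 21
v[mid]=18=18: mid=3
v[mid]=15<18: swap v[2],v[3]; lo=3,mid=4 → 5 6 15 18 12 13 14 10 8 7 20 21
v[mid]=12<18: swap v[3],v[4]; lo=4,mid=5 → 5 6 15 12 18 13 14 10 8 7 20 21
v[mid]=13<18: swap v[4],v[5]; lo=5,mid=6 → 5 6 15 12 13 18 14 10 8 7 20 21
v[mid]=14<18: swap v[5],v[6]; lo=6,mid=7 → 5 6 15 12 13 14 18 10 8 7 20 21
v[mid]=10<18: swap v[6],v[7]; lo=7,mid=8 → 5 6 15 12 13 14 10 18 8 7 20 21
v[mid]=8<18: swap v[7],v[8]; lo=8,mid=9 → 5 6 15 12 13 14 10 8 18 7 20 21
v[mid]=7<18: swap v[8],v[9]; lo=9,mid=10 → 5 6 15 12 13 14 10 8 7 18 20 21
end: lo=9, hi=9; v = 5 6 15 12 13 14 10 8 7 18 20 21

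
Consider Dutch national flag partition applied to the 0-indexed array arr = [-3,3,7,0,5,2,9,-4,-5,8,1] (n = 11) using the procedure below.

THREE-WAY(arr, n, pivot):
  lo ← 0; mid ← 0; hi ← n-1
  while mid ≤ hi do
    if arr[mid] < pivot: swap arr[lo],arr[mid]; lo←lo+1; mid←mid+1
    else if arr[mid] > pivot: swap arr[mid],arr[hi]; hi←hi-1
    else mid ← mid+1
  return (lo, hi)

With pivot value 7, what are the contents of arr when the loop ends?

[-3,3,0,5,2,1,-4,-5,7,8,9]

pivot = 7; lo=0, mid=0, hi=10
arr[mid]=-3<7: swap arr[0],arr[0]; lo=1,mid=1 → [-3,3,7,0,5,2,9,-4,-5,8,1]
arr[mid]=3<7: swap arr[1],arr[1]; lo=2,mid=2 → [-3,3,7,0,5,2,9,-4,-5,8,1]
arr[mid]=7=7: mid=3
arr[mid]=0<7: swap arr[2],arr[3]; lo=3,mid=4 → [-3,3,0,7,5,2,9,-4,-5,8,1]
arr[mid]=5<7: swap arr[3],arr[4]; lo=4,mid=5 → [-3,3,0,5,7,2,9,-4,-5,8,1]
arr[mid]=2<7: swap arr[4],arr[5]; lo=5,mid=6 → [-3,3,0,5,2,7,9,-4,-5,8,1]
arr[mid]=9>7: swap arr[6],arr[10]; hi=9 → [-3,3,0,5,2,7,1,-4,-5,8,9]
arr[mid]=1<7: swap arr[5],arr[6]; lo=6,mid=7 → [-3,3,0,5,2,1,7,-4,-5,8,9]
arr[mid]=-4<7: swap arr[6],arr[7]; lo=7,mid=8 → [-3,3,0,5,2,1,-4,7,-5,8,9]
arr[mid]=-5<7: swap arr[7],arr[8]; lo=8,mid=9 → [-3,3,0,5,2,1,-4,-5,7,8,9]
arr[mid]=8>7: swap arr[9],arr[9]; hi=8 → [-3,3,0,5,2,1,-4,-5,7,8,9]
end: lo=8, hi=8; arr = [-3,3,0,5,2,1,-4,-5,7,8,9]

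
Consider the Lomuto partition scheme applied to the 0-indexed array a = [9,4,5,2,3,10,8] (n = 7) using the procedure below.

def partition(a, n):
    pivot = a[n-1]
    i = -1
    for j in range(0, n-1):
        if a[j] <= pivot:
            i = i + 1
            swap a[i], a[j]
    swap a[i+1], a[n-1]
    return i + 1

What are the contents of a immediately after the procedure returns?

pivot=8, i=-1
j=0: 9>8, skip
j=1: 4≤8, i=0, swap(0,1) ⇒ [4,9,5,2,3,10,8]
j=2: 5≤8, i=1, swap(1,2) ⇒ [4,5,9,2,3,10,8]
j=3: 2≤8, i=2, swap(2,3) ⇒ [4,5,2,9,3,10,8]
j=4: 3≤8, i=3, swap(3,4) ⇒ [4,5,2,3,9,10,8]
j=5: 10>8, skip
swap(4,6) ⇒ [4,5,2,3,8,10,9]; return 4

[4,5,2,3,8,10,9]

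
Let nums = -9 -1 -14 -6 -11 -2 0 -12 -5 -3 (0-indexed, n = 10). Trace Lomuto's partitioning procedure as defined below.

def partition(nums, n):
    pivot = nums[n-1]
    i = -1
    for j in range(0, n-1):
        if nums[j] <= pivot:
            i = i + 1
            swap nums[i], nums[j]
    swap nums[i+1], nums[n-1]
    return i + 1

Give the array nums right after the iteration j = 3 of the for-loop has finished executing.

pivot=-3, i=-1
j=0: -9≤-3, i=0, swap(0,0) ⇒ -9 -1 -14 -6 -11 -2 0 -12 -5 -3
j=1: -1>-3, skip
j=2: -14≤-3, i=1, swap(1,2) ⇒ -9 -14 -1 -6 -11 -2 0 -12 -5 -3
j=3: -6≤-3, i=2, swap(2,3) ⇒ -9 -14 -6 -1 -11 -2 0 -12 -5 -3
(after j=3) nums = -9 -14 -6 -1 -11 -2 0 -12 -5 -3

-9 -14 -6 -1 -11 -2 0 -12 -5 -3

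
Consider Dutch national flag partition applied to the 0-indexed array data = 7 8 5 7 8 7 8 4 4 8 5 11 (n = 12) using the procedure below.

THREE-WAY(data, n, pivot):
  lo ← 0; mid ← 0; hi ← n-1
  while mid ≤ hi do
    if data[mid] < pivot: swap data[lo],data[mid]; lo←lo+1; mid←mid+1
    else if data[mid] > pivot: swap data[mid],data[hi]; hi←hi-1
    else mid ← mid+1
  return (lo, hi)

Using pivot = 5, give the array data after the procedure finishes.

lo=0 mid=0 hi=11
7>5: swap(0,11), hi=10 ⇒ 11 8 5 7 8 7 8 4 4 8 5 7
11>5: swap(0,10), hi=9 ⇒ 5 8 5 7 8 7 8 4 4 8 11 7
5=5: mid=1
8>5: swap(1,9), hi=8 ⇒ 5 8 5 7 8 7 8 4 4 8 11 7
8>5: swap(1,8), hi=7 ⇒ 5 4 5 7 8 7 8 4 8 8 11 7
4<5: swap(0,1), lo=1 mid=2 ⇒ 4 5 5 7 8 7 8 4 8 8 11 7
5=5: mid=3
7>5: swap(3,7), hi=6 ⇒ 4 5 5 4 8 7 8 7 8 8 11 7
4<5: swap(1,3), lo=2 mid=4 ⇒ 4 4 5 5 8 7 8 7 8 8 11 7
8>5: swap(4,6), hi=5 ⇒ 4 4 5 5 8 7 8 7 8 8 11 7
8>5: swap(4,5), hi=4 ⇒ 4 4 5 5 7 8 8 7 8 8 11 7
7>5: swap(4,4), hi=3 ⇒ 4 4 5 5 7 8 8 7 8 8 11 7
done. lo=2 hi=3; data=4 4 5 5 7 8 8 7 8 8 11 7

4 4 5 5 7 8 8 7 8 8 11 7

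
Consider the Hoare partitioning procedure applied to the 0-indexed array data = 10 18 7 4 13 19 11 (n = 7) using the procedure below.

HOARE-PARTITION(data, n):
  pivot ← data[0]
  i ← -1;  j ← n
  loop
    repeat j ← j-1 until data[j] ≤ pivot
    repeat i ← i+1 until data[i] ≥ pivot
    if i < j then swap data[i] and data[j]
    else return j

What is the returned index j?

pivot=10
j stops at 3 (4), i stops at 0 (10); swap ⇒ 4 18 7 10 13 19 11
j stops at 2 (7), i stops at 1 (18); swap ⇒ 4 7 18 10 13 19 11
j stops at 1, i stops at 2; i≥j ⇒ return 1. data=4 7 18 10 13 19 11

1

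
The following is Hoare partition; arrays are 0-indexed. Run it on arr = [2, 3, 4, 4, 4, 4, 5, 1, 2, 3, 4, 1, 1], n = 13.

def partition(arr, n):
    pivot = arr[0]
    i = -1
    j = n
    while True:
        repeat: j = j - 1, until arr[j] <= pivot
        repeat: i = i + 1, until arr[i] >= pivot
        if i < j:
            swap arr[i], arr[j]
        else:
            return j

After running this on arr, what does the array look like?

[1, 1, 2, 1, 4, 4, 5, 4, 4, 3, 4, 3, 2]

pivot=2
j stops at 12 (1), i stops at 0 (2); swap ⇒ [1, 3, 4, 4, 4, 4, 5, 1, 2, 3, 4, 1, 2]
j stops at 11 (1), i stops at 1 (3); swap ⇒ [1, 1, 4, 4, 4, 4, 5, 1, 2, 3, 4, 3, 2]
j stops at 8 (2), i stops at 2 (4); swap ⇒ [1, 1, 2, 4, 4, 4, 5, 1, 4, 3, 4, 3, 2]
j stops at 7 (1), i stops at 3 (4); swap ⇒ [1, 1, 2, 1, 4, 4, 5, 4, 4, 3, 4, 3, 2]
j stops at 3, i stops at 4; i≥j ⇒ return 3. arr=[1, 1, 2, 1, 4, 4, 5, 4, 4, 3, 4, 3, 2]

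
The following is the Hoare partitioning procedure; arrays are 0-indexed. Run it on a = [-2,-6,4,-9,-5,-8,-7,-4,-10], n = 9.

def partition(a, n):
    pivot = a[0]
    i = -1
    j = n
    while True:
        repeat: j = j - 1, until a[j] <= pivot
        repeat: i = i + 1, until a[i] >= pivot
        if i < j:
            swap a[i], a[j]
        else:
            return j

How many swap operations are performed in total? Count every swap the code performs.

pivot = a[0] = -2; i = -1, j = 9
j→8 (a[8]=-10≤-2), i→0 (a[0]=-2≥-2); i<j, swap → [-10,-6,4,-9,-5,-8,-7,-4,-2]
j→7 (a[7]=-4≤-2), i→2 (a[2]=4≥-2); i<j, swap → [-10,-6,-4,-9,-5,-8,-7,4,-2]
j→6, i→7; i≥j, return j=6. a = [-10,-6,-4,-9,-5,-8,-7,4,-2]

2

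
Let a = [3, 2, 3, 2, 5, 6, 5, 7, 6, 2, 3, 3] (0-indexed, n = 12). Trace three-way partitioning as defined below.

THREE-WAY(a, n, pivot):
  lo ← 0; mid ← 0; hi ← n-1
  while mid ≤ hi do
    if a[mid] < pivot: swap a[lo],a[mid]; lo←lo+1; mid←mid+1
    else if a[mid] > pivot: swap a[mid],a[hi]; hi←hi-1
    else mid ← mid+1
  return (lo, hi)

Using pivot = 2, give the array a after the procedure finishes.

[2, 2, 2, 5, 6, 5, 7, 6, 3, 3, 3, 3]

lo=0 mid=0 hi=11
3>2: swap(0,11), hi=10 ⇒ [3, 2, 3, 2, 5, 6, 5, 7, 6, 2, 3, 3]
3>2: swap(0,10), hi=9 ⇒ [3, 2, 3, 2, 5, 6, 5, 7, 6, 2, 3, 3]
3>2: swap(0,9), hi=8 ⇒ [2, 2, 3, 2, 5, 6, 5, 7, 6, 3, 3, 3]
2=2: mid=1
2=2: mid=2
3>2: swap(2,8), hi=7 ⇒ [2, 2, 6, 2, 5, 6, 5, 7, 3, 3, 3, 3]
6>2: swap(2,7), hi=6 ⇒ [2, 2, 7, 2, 5, 6, 5, 6, 3, 3, 3, 3]
7>2: swap(2,6), hi=5 ⇒ [2, 2, 5, 2, 5, 6, 7, 6, 3, 3, 3, 3]
5>2: swap(2,5), hi=4 ⇒ [2, 2, 6, 2, 5, 5, 7, 6, 3, 3, 3, 3]
6>2: swap(2,4), hi=3 ⇒ [2, 2, 5, 2, 6, 5, 7, 6, 3, 3, 3, 3]
5>2: swap(2,3), hi=2 ⇒ [2, 2, 2, 5, 6, 5, 7, 6, 3, 3, 3, 3]
2=2: mid=3
done. lo=0 hi=2; a=[2, 2, 2, 5, 6, 5, 7, 6, 3, 3, 3, 3]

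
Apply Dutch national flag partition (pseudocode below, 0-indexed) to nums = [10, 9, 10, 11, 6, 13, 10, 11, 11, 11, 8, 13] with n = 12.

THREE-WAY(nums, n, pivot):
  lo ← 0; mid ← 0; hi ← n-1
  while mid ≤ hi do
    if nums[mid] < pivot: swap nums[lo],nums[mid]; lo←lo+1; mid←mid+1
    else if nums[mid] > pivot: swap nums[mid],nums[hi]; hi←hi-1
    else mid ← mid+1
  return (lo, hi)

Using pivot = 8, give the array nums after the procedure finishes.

lo=0 mid=0 hi=11
10>8: swap(0,11), hi=10 ⇒ [13, 9, 10, 11, 6, 13, 10, 11, 11, 11, 8, 10]
13>8: swap(0,10), hi=9 ⇒ [8, 9, 10, 11, 6, 13, 10, 11, 11, 11, 13, 10]
8=8: mid=1
9>8: swap(1,9), hi=8 ⇒ [8, 11, 10, 11, 6, 13, 10, 11, 11, 9, 13, 10]
11>8: swap(1,8), hi=7 ⇒ [8, 11, 10, 11, 6, 13, 10, 11, 11, 9, 13, 10]
11>8: swap(1,7), hi=6 ⇒ [8, 11, 10, 11, 6, 13, 10, 11, 11, 9, 13, 10]
11>8: swap(1,6), hi=5 ⇒ [8, 10, 10, 11, 6, 13, 11, 11, 11, 9, 13, 10]
10>8: swap(1,5), hi=4 ⇒ [8, 13, 10, 11, 6, 10, 11, 11, 11, 9, 13, 10]
13>8: swap(1,4), hi=3 ⇒ [8, 6, 10, 11, 13, 10, 11, 11, 11, 9, 13, 10]
6<8: swap(0,1), lo=1 mid=2 ⇒ [6, 8, 10, 11, 13, 10, 11, 11, 11, 9, 13, 10]
10>8: swap(2,3), hi=2 ⇒ [6, 8, 11, 10, 13, 10, 11, 11, 11, 9, 13, 10]
11>8: swap(2,2), hi=1 ⇒ [6, 8, 11, 10, 13, 10, 11, 11, 11, 9, 13, 10]
done. lo=1 hi=1; nums=[6, 8, 11, 10, 13, 10, 11, 11, 11, 9, 13, 10]

[6, 8, 11, 10, 13, 10, 11, 11, 11, 9, 13, 10]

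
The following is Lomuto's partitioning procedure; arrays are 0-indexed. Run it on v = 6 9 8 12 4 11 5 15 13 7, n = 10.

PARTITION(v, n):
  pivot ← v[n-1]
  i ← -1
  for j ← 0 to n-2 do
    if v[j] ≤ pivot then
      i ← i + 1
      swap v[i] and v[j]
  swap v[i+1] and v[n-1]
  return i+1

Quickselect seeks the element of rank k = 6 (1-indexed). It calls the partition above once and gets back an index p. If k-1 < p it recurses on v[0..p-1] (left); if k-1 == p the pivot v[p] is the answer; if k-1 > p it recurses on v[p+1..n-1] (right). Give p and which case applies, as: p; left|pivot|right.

pivot = v[9] = 7; i = -1
j=0: v[0]=6 ≤ 7 → i=0, swap v[0],v[0] (no change) → 6 9 8 12 4 11 5 15 13 7
j=1: v[1]=9 > 7 → no swap
j=2: v[2]=8 > 7 → no swap
j=3: v[3]=12 > 7 → no swap
j=4: v[4]=4 ≤ 7 → i=1, swap v[1],v[4] → 6 4 8 12 9 11 5 15 13 7
j=5: v[5]=11 > 7 → no swap
j=6: v[6]=5 ≤ 7 → i=2, swap v[2],v[6] → 6 4 5 12 9 11 8 15 13 7
j=7: v[7]=15 > 7 → no swap
j=8: v[8]=13 > 7 → no swap
final swap v[3],v[9] → 6 4 5 7 9 11 8 15 13 12; return 3
p = 3; k-1 = 5 > 3 ⇒ right

3; right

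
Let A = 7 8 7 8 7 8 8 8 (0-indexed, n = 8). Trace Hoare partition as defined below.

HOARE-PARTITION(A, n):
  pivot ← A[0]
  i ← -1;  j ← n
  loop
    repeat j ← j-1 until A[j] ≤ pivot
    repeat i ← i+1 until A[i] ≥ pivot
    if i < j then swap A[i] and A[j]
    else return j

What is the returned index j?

1

pivot = A[0] = 7; i = -1, j = 8
j→4 (A[4]=7≤7), i→0 (A[0]=7≥7); i<j, swap → 7 8 7 8 7 8 8 8
j→2 (A[2]=7≤7), i→1 (A[1]=8≥7); i<j, swap → 7 7 8 8 7 8 8 8
j→1, i→2; i≥j, return j=1. A = 7 7 8 8 7 8 8 8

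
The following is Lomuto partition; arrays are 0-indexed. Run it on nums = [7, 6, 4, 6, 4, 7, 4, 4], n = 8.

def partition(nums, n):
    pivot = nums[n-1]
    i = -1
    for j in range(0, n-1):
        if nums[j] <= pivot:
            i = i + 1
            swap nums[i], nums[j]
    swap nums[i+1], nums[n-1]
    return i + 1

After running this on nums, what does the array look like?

pivot=4, i=-1
j=0: 7>4, skip
j=1: 6>4, skip
j=2: 4≤4, i=0, swap(0,2) ⇒ [4, 6, 7, 6, 4, 7, 4, 4]
j=3: 6>4, skip
j=4: 4≤4, i=1, swap(1,4) ⇒ [4, 4, 7, 6, 6, 7, 4, 4]
j=5: 7>4, skip
j=6: 4≤4, i=2, swap(2,6) ⇒ [4, 4, 4, 6, 6, 7, 7, 4]
swap(3,7) ⇒ [4, 4, 4, 4, 6, 7, 7, 6]; return 3

[4, 4, 4, 4, 6, 7, 7, 6]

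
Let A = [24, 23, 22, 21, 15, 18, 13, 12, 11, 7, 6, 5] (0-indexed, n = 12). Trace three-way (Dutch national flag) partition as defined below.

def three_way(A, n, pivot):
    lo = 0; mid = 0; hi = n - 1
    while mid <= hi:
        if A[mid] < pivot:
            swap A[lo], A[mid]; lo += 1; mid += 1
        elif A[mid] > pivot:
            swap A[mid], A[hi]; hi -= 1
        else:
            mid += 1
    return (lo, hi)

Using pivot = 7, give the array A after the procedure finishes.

lo=0 mid=0 hi=11
24>7: swap(0,11), hi=10 ⇒ [5, 23, 22, 21, 15, 18, 13, 12, 11, 7, 6, 24]
5<7: swap(0,0), lo=1 mid=1 ⇒ [5, 23, 22, 21, 15, 18, 13, 12, 11, 7, 6, 24]
23>7: swap(1,10), hi=9 ⇒ [5, 6, 22, 21, 15, 18, 13, 12, 11, 7, 23, 24]
6<7: swap(1,1), lo=2 mid=2 ⇒ [5, 6, 22, 21, 15, 18, 13, 12, 11, 7, 23, 24]
22>7: swap(2,9), hi=8 ⇒ [5, 6, 7, 21, 15, 18, 13, 12, 11, 22, 23, 24]
7=7: mid=3
21>7: swap(3,8), hi=7 ⇒ [5, 6, 7, 11, 15, 18, 13, 12, 21, 22, 23, 24]
11>7: swap(3,7), hi=6 ⇒ [5, 6, 7, 12, 15, 18, 13, 11, 21, 22, 23, 24]
12>7: swap(3,6), hi=5 ⇒ [5, 6, 7, 13, 15, 18, 12, 11, 21, 22, 23, 24]
13>7: swap(3,5), hi=4 ⇒ [5, 6, 7, 18, 15, 13, 12, 11, 21, 22, 23, 24]
18>7: swap(3,4), hi=3 ⇒ [5, 6, 7, 15, 18, 13, 12, 11, 21, 22, 23, 24]
15>7: swap(3,3), hi=2 ⇒ [5, 6, 7, 15, 18, 13, 12, 11, 21, 22, 23, 24]
done. lo=2 hi=2; A=[5, 6, 7, 15, 18, 13, 12, 11, 21, 22, 23, 24]

[5, 6, 7, 15, 18, 13, 12, 11, 21, 22, 23, 24]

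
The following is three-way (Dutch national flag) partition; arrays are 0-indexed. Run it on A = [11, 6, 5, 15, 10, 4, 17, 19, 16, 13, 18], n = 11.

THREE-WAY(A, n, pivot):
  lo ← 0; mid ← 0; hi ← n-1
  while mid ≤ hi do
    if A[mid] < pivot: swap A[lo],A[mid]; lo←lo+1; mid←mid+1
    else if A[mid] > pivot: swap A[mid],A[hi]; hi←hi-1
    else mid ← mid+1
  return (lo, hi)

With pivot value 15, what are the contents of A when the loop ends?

lo=0 mid=0 hi=10
11<15: swap(0,0), lo=1 mid=1 ⇒ [11, 6, 5, 15, 10, 4, 17, 19, 16, 13, 18]
6<15: swap(1,1), lo=2 mid=2 ⇒ [11, 6, 5, 15, 10, 4, 17, 19, 16, 13, 18]
5<15: swap(2,2), lo=3 mid=3 ⇒ [11, 6, 5, 15, 10, 4, 17, 19, 16, 13, 18]
15=15: mid=4
10<15: swap(3,4), lo=4 mid=5 ⇒ [11, 6, 5, 10, 15, 4, 17, 19, 16, 13, 18]
4<15: swap(4,5), lo=5 mid=6 ⇒ [11, 6, 5, 10, 4, 15, 17, 19, 16, 13, 18]
17>15: swap(6,10), hi=9 ⇒ [11, 6, 5, 10, 4, 15, 18, 19, 16, 13, 17]
18>15: swap(6,9), hi=8 ⇒ [11, 6, 5, 10, 4, 15, 13, 19, 16, 18, 17]
13<15: swap(5,6), lo=6 mid=7 ⇒ [11, 6, 5, 10, 4, 13, 15, 19, 16, 18, 17]
19>15: swap(7,8), hi=7 ⇒ [11, 6, 5, 10, 4, 13, 15, 16, 19, 18, 17]
16>15: swap(7,7), hi=6 ⇒ [11, 6, 5, 10, 4, 13, 15, 16, 19, 18, 17]
done. lo=6 hi=6; A=[11, 6, 5, 10, 4, 13, 15, 16, 19, 18, 17]

[11, 6, 5, 10, 4, 13, 15, 16, 19, 18, 17]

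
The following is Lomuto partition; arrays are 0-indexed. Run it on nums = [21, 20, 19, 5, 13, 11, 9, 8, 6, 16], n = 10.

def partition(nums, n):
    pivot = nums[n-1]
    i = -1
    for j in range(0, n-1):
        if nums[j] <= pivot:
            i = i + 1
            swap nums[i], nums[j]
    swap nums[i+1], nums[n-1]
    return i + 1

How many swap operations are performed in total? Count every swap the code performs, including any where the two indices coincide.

7

pivot=16, i=-1
j=0: 21>16, skip
j=1: 20>16, skip
j=2: 19>16, skip
j=3: 5≤16, i=0, swap(0,3) ⇒ [5, 20, 19, 21, 13, 11, 9, 8, 6, 16]
j=4: 13≤16, i=1, swap(1,4) ⇒ [5, 13, 19, 21, 20, 11, 9, 8, 6, 16]
j=5: 11≤16, i=2, swap(2,5) ⇒ [5, 13, 11, 21, 20, 19, 9, 8, 6, 16]
j=6: 9≤16, i=3, swap(3,6) ⇒ [5, 13, 11, 9, 20, 19, 21, 8, 6, 16]
j=7: 8≤16, i=4, swap(4,7) ⇒ [5, 13, 11, 9, 8, 19, 21, 20, 6, 16]
j=8: 6≤16, i=5, swap(5,8) ⇒ [5, 13, 11, 9, 8, 6, 21, 20, 19, 16]
swap(6,9) ⇒ [5, 13, 11, 9, 8, 6, 16, 20, 19, 21]; return 6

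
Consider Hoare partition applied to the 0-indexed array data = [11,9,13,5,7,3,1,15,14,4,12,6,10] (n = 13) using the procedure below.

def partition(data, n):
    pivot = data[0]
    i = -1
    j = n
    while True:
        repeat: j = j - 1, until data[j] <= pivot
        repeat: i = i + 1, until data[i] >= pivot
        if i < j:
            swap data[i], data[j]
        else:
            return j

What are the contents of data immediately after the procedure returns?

pivot = data[0] = 11; i = -1, j = 13
j→12 (data[12]=10≤11), i→0 (data[0]=11≥11); i<j, swap → [10,9,13,5,7,3,1,15,14,4,12,6,11]
j→11 (data[11]=6≤11), i→2 (data[2]=13≥11); i<j, swap → [10,9,6,5,7,3,1,15,14,4,12,13,11]
j→9 (data[9]=4≤11), i→7 (data[7]=15≥11); i<j, swap → [10,9,6,5,7,3,1,4,14,15,12,13,11]
j→7, i→8; i≥j, return j=7. data = [10,9,6,5,7,3,1,4,14,15,12,13,11]

[10,9,6,5,7,3,1,4,14,15,12,13,11]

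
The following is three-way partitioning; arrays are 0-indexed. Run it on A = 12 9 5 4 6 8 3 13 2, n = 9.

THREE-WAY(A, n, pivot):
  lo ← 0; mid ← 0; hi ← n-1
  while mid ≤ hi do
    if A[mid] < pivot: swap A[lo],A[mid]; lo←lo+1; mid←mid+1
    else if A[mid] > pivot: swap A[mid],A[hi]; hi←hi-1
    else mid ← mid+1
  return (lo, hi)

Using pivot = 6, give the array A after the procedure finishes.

2 3 5 4 6 8 13 9 12

lo=0 mid=0 hi=8
12>6: swap(0,8), hi=7 ⇒ 2 9 5 4 6 8 3 13 12
2<6: swap(0,0), lo=1 mid=1 ⇒ 2 9 5 4 6 8 3 13 12
9>6: swap(1,7), hi=6 ⇒ 2 13 5 4 6 8 3 9 12
13>6: swap(1,6), hi=5 ⇒ 2 3 5 4 6 8 13 9 12
3<6: swap(1,1), lo=2 mid=2 ⇒ 2 3 5 4 6 8 13 9 12
5<6: swap(2,2), lo=3 mid=3 ⇒ 2 3 5 4 6 8 13 9 12
4<6: swap(3,3), lo=4 mid=4 ⇒ 2 3 5 4 6 8 13 9 12
6=6: mid=5
8>6: swap(5,5), hi=4 ⇒ 2 3 5 4 6 8 13 9 12
done. lo=4 hi=4; A=2 3 5 4 6 8 13 9 12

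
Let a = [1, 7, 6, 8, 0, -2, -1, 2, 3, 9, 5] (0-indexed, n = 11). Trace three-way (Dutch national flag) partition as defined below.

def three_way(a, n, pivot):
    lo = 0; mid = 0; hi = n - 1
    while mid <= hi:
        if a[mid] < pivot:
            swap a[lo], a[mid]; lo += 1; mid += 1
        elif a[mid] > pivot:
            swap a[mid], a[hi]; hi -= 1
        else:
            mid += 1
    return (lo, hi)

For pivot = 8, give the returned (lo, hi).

(9, 9)

pivot = 8; lo=0, mid=0, hi=10
a[mid]=1<8: swap a[0],a[0]; lo=1,mid=1 → [1, 7, 6, 8, 0, -2, -1, 2, 3, 9, 5]
a[mid]=7<8: swap a[1],a[1]; lo=2,mid=2 → [1, 7, 6, 8, 0, -2, -1, 2, 3, 9, 5]
a[mid]=6<8: swap a[2],a[2]; lo=3,mid=3 → [1, 7, 6, 8, 0, -2, -1, 2, 3, 9, 5]
a[mid]=8=8: mid=4
a[mid]=0<8: swap a[3],a[4]; lo=4,mid=5 → [1, 7, 6, 0, 8, -2, -1, 2, 3, 9, 5]
a[mid]=-2<8: swap a[4],a[5]; lo=5,mid=6 → [1, 7, 6, 0, -2, 8, -1, 2, 3, 9, 5]
a[mid]=-1<8: swap a[5],a[6]; lo=6,mid=7 → [1, 7, 6, 0, -2, -1, 8, 2, 3, 9, 5]
a[mid]=2<8: swap a[6],a[7]; lo=7,mid=8 → [1, 7, 6, 0, -2, -1, 2, 8, 3, 9, 5]
a[mid]=3<8: swap a[7],a[8]; lo=8,mid=9 → [1, 7, 6, 0, -2, -1, 2, 3, 8, 9, 5]
a[mid]=9>8: swap a[9],a[10]; hi=9 → [1, 7, 6, 0, -2, -1, 2, 3, 8, 5, 9]
a[mid]=5<8: swap a[8],a[9]; lo=9,mid=10 → [1, 7, 6, 0, -2, -1, 2, 3, 5, 8, 9]
end: lo=9, hi=9; a = [1, 7, 6, 0, -2, -1, 2, 3, 5, 8, 9]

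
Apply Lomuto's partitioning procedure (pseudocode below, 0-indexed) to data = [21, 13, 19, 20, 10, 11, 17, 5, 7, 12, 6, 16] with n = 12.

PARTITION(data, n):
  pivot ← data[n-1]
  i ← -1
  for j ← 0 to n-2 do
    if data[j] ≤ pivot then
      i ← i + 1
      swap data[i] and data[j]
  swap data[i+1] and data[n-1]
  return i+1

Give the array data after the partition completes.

[13, 10, 11, 5, 7, 12, 6, 16, 21, 19, 17, 20]

pivot=16, i=-1
j=0: 21>16, skip
j=1: 13≤16, i=0, swap(0,1) ⇒ [13, 21, 19, 20, 10, 11, 17, 5, 7, 12, 6, 16]
j=2: 19>16, skip
j=3: 20>16, skip
j=4: 10≤16, i=1, swap(1,4) ⇒ [13, 10, 19, 20, 21, 11, 17, 5, 7, 12, 6, 16]
j=5: 11≤16, i=2, swap(2,5) ⇒ [13, 10, 11, 20, 21, 19, 17, 5, 7, 12, 6, 16]
j=6: 17>16, skip
j=7: 5≤16, i=3, swap(3,7) ⇒ [13, 10, 11, 5, 21, 19, 17, 20, 7, 12, 6, 16]
j=8: 7≤16, i=4, swap(4,8) ⇒ [13, 10, 11, 5, 7, 19, 17, 20, 21, 12, 6, 16]
j=9: 12≤16, i=5, swap(5,9) ⇒ [13, 10, 11, 5, 7, 12, 17, 20, 21, 19, 6, 16]
j=10: 6≤16, i=6, swap(6,10) ⇒ [13, 10, 11, 5, 7, 12, 6, 20, 21, 19, 17, 16]
swap(7,11) ⇒ [13, 10, 11, 5, 7, 12, 6, 16, 21, 19, 17, 20]; return 7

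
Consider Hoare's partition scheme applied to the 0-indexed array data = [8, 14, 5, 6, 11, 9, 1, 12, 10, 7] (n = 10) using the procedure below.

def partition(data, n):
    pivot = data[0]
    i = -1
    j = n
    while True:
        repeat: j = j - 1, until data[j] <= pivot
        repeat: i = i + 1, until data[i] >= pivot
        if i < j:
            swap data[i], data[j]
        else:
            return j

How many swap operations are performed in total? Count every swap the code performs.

pivot = data[0] = 8; i = -1, j = 10
j→9 (data[9]=7≤8), i→0 (data[0]=8≥8); i<j, swap → [7, 14, 5, 6, 11, 9, 1, 12, 10, 8]
j→6 (data[6]=1≤8), i→1 (data[1]=14≥8); i<j, swap → [7, 1, 5, 6, 11, 9, 14, 12, 10, 8]
j→3, i→4; i≥j, return j=3. data = [7, 1, 5, 6, 11, 9, 14, 12, 10, 8]

2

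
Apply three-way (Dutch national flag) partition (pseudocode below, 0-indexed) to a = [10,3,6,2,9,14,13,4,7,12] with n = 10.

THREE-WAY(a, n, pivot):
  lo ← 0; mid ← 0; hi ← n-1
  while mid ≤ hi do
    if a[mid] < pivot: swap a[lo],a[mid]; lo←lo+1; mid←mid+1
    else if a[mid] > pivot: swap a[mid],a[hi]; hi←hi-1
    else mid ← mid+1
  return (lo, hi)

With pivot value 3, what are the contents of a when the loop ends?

[2,3,6,9,14,13,4,7,12,10]

pivot = 3; lo=0, mid=0, hi=9
a[mid]=10>3: swap a[0],a[9]; hi=8 → [12,3,6,2,9,14,13,4,7,10]
a[mid]=12>3: swap a[0],a[8]; hi=7 → [7,3,6,2,9,14,13,4,12,10]
a[mid]=7>3: swap a[0],a[7]; hi=6 → [4,3,6,2,9,14,13,7,12,10]
a[mid]=4>3: swap a[0],a[6]; hi=5 → [13,3,6,2,9,14,4,7,12,10]
a[mid]=13>3: swap a[0],a[5]; hi=4 → [14,3,6,2,9,13,4,7,12,10]
a[mid]=14>3: swap a[0],a[4]; hi=3 → [9,3,6,2,14,13,4,7,12,10]
a[mid]=9>3: swap a[0],a[3]; hi=2 → [2,3,6,9,14,13,4,7,12,10]
a[mid]=2<3: swap a[0],a[0]; lo=1,mid=1 → [2,3,6,9,14,13,4,7,12,10]
a[mid]=3=3: mid=2
a[mid]=6>3: swap a[2],a[2]; hi=1 → [2,3,6,9,14,13,4,7,12,10]
end: lo=1, hi=1; a = [2,3,6,9,14,13,4,7,12,10]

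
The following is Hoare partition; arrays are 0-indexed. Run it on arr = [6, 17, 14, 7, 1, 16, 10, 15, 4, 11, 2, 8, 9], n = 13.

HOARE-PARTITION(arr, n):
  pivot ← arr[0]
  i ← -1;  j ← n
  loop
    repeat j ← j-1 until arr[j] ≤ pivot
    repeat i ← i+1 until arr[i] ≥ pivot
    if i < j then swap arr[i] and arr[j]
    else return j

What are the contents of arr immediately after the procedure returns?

[2, 4, 1, 7, 14, 16, 10, 15, 17, 11, 6, 8, 9]

pivot=6
j stops at 10 (2), i stops at 0 (6); swap ⇒ [2, 17, 14, 7, 1, 16, 10, 15, 4, 11, 6, 8, 9]
j stops at 8 (4), i stops at 1 (17); swap ⇒ [2, 4, 14, 7, 1, 16, 10, 15, 17, 11, 6, 8, 9]
j stops at 4 (1), i stops at 2 (14); swap ⇒ [2, 4, 1, 7, 14, 16, 10, 15, 17, 11, 6, 8, 9]
j stops at 2, i stops at 3; i≥j ⇒ return 2. arr=[2, 4, 1, 7, 14, 16, 10, 15, 17, 11, 6, 8, 9]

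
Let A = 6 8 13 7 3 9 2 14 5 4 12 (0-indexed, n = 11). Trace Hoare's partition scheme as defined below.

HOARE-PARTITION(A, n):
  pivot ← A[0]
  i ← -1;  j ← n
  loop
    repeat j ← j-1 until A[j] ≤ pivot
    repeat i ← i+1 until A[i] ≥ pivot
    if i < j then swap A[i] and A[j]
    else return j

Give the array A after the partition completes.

pivot = A[0] = 6; i = -1, j = 11
j→9 (A[9]=4≤6), i→0 (A[0]=6≥6); i<j, swap → 4 8 13 7 3 9 2 14 5 6 12
j→8 (A[8]=5≤6), i→1 (A[1]=8≥6); i<j, swap → 4 5 13 7 3 9 2 14 8 6 12
j→6 (A[6]=2≤6), i→2 (A[2]=13≥6); i<j, swap → 4 5 2 7 3 9 13 14 8 6 12
j→4 (A[4]=3≤6), i→3 (A[3]=7≥6); i<j, swap → 4 5 2 3 7 9 13 14 8 6 12
j→3, i→4; i≥j, return j=3. A = 4 5 2 3 7 9 13 14 8 6 12

4 5 2 3 7 9 13 14 8 6 12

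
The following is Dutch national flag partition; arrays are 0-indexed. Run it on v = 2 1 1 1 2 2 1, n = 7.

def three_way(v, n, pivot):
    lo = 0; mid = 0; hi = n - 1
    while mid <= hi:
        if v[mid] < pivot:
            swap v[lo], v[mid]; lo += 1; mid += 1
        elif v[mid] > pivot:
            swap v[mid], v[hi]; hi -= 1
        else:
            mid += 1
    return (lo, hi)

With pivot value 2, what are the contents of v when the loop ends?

pivot = 2; lo=0, mid=0, hi=6
v[mid]=2=2: mid=1
v[mid]=1<2: swap v[0],v[1]; lo=1,mid=2 → 1 2 1 1 2 2 1
v[mid]=1<2: swap v[1],v[2]; lo=2,mid=3 → 1 1 2 1 2 2 1
v[mid]=1<2: swap v[2],v[3]; lo=3,mid=4 → 1 1 1 2 2 2 1
v[mid]=2=2: mid=5
v[mid]=2=2: mid=6
v[mid]=1<2: swap v[3],v[6]; lo=4,mid=7 → 1 1 1 1 2 2 2
end: lo=4, hi=6; v = 1 1 1 1 2 2 2

1 1 1 1 2 2 2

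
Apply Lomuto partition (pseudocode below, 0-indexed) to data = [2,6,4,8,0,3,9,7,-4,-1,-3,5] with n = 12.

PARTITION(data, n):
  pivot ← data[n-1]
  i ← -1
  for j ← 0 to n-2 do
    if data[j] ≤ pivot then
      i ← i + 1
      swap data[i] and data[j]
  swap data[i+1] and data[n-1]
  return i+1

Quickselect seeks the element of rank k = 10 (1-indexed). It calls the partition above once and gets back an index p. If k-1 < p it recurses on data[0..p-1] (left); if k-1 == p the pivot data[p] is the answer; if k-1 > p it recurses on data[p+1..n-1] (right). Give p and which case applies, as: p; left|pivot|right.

pivot = data[11] = 5; i = -1
j=0: data[0]=2 ≤ 5 → i=0, swap data[0],data[0] (no change) → [2,6,4,8,0,3,9,7,-4,-1,-3,5]
j=1: data[1]=6 > 5 → no swap
j=2: data[2]=4 ≤ 5 → i=1, swap data[1],data[2] → [2,4,6,8,0,3,9,7,-4,-1,-3,5]
j=3: data[3]=8 > 5 → no swap
j=4: data[4]=0 ≤ 5 → i=2, swap data[2],data[4] → [2,4,0,8,6,3,9,7,-4,-1,-3,5]
j=5: data[5]=3 ≤ 5 → i=3, swap data[3],data[5] → [2,4,0,3,6,8,9,7,-4,-1,-3,5]
j=6: data[6]=9 > 5 → no swap
j=7: data[7]=7 > 5 → no swap
j=8: data[8]=-4 ≤ 5 → i=4, swap data[4],data[8] → [2,4,0,3,-4,8,9,7,6,-1,-3,5]
j=9: data[9]=-1 ≤ 5 → i=5, swap data[5],data[9] → [2,4,0,3,-4,-1,9,7,6,8,-3,5]
j=10: data[10]=-3 ≤ 5 → i=6, swap data[6],data[10] → [2,4,0,3,-4,-1,-3,7,6,8,9,5]
final swap data[7],data[11] → [2,4,0,3,-4,-1,-3,5,6,8,9,7]; return 7
p = 7; k-1 = 9 > 7 ⇒ right

7; right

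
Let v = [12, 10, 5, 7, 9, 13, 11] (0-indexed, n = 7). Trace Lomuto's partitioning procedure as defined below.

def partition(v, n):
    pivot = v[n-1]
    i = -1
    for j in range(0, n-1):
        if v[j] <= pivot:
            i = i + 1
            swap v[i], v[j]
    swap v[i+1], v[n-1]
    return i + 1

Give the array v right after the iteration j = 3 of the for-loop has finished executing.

[10, 5, 7, 12, 9, 13, 11]

pivot = v[6] = 11; i = -1
j=0: v[0]=12 > 11 → no swap
j=1: v[1]=10 ≤ 11 → i=0, swap v[0],v[1] → [10, 12, 5, 7, 9, 13, 11]
j=2: v[2]=5 ≤ 11 → i=1, swap v[1],v[2] → [10, 5, 12, 7, 9, 13, 11]
j=3: v[3]=7 ≤ 11 → i=2, swap v[2],v[3] → [10, 5, 7, 12, 9, 13, 11]
(after j=3) v = [10, 5, 7, 12, 9, 13, 11]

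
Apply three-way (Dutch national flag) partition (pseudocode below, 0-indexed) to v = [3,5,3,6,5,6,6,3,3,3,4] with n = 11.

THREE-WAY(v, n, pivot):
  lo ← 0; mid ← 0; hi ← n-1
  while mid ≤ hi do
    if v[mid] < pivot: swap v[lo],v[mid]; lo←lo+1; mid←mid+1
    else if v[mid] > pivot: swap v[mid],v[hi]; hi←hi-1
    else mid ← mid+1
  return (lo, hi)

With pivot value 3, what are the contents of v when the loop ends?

[3,3,3,3,3,6,6,5,6,4,5]

pivot = 3; lo=0, mid=0, hi=10
v[mid]=3=3: mid=1
v[mid]=5>3: swap v[1],v[10]; hi=9 → [3,4,3,6,5,6,6,3,3,3,5]
v[mid]=4>3: swap v[1],v[9]; hi=8 → [3,3,3,6,5,6,6,3,3,4,5]
v[mid]=3=3: mid=2
v[mid]=3=3: mid=3
v[mid]=6>3: swap v[3],v[8]; hi=7 → [3,3,3,3,5,6,6,3,6,4,5]
v[mid]=3=3: mid=4
v[mid]=5>3: swap v[4],v[7]; hi=6 → [3,3,3,3,3,6,6,5,6,4,5]
v[mid]=3=3: mid=5
v[mid]=6>3: swap v[5],v[6]; hi=5 → [3,3,3,3,3,6,6,5,6,4,5]
v[mid]=6>3: swap v[5],v[5]; hi=4 → [3,3,3,3,3,6,6,5,6,4,5]
end: lo=0, hi=4; v = [3,3,3,3,3,6,6,5,6,4,5]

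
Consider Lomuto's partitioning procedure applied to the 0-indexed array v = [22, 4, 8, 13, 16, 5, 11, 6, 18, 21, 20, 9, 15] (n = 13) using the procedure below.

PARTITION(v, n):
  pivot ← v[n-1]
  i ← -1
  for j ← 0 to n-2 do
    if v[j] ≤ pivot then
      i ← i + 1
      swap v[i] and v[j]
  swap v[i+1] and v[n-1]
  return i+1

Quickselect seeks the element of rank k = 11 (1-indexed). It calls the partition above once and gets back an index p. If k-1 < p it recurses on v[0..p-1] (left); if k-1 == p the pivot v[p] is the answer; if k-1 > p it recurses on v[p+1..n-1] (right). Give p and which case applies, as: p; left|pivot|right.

pivot=15, i=-1
j=0: 22>15, skip
j=1: 4≤15, i=0, swap(0,1) ⇒ [4, 22, 8, 13, 16, 5, 11, 6, 18, 21, 20, 9, 15]
j=2: 8≤15, i=1, swap(1,2) ⇒ [4, 8, 22, 13, 16, 5, 11, 6, 18, 21, 20, 9, 15]
j=3: 13≤15, i=2, swap(2,3) ⇒ [4, 8, 13, 22, 16, 5, 11, 6, 18, 21, 20, 9, 15]
j=4: 16>15, skip
j=5: 5≤15, i=3, swap(3,5) ⇒ [4, 8, 13, 5, 16, 22, 11, 6, 18, 21, 20, 9, 15]
j=6: 11≤15, i=4, swap(4,6) ⇒ [4, 8, 13, 5, 11, 22, 16, 6, 18, 21, 20, 9, 15]
j=7: 6≤15, i=5, swap(5,7) ⇒ [4, 8, 13, 5, 11, 6, 16, 22, 18, 21, 20, 9, 15]
j=8: 18>15, skip
j=9: 21>15, skip
j=10: 20>15, skip
j=11: 9≤15, i=6, swap(6,11) ⇒ [4, 8, 13, 5, 11, 6, 9, 22, 18, 21, 20, 16, 15]
swap(7,12) ⇒ [4, 8, 13, 5, 11, 6, 9, 15, 18, 21, 20, 16, 22]; return 7
p = 7; k-1 = 10 > 7 ⇒ right

7; right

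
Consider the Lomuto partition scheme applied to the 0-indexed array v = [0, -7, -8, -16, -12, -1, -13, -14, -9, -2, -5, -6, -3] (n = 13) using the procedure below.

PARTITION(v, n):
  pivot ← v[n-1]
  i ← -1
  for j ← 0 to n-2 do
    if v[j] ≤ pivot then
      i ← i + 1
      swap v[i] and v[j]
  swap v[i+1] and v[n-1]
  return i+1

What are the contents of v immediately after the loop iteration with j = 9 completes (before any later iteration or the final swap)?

[-7, -8, -16, -12, -13, -14, -9, -1, 0, -2, -5, -6, -3]

pivot=-3, i=-1
j=0: 0>-3, skip
j=1: -7≤-3, i=0, swap(0,1) ⇒ [-7, 0, -8, -16, -12, -1, -13, -14, -9, -2, -5, -6, -3]
j=2: -8≤-3, i=1, swap(1,2) ⇒ [-7, -8, 0, -16, -12, -1, -13, -14, -9, -2, -5, -6, -3]
j=3: -16≤-3, i=2, swap(2,3) ⇒ [-7, -8, -16, 0, -12, -1, -13, -14, -9, -2, -5, -6, -3]
j=4: -12≤-3, i=3, swap(3,4) ⇒ [-7, -8, -16, -12, 0, -1, -13, -14, -9, -2, -5, -6, -3]
j=5: -1>-3, skip
j=6: -13≤-3, i=4, swap(4,6) ⇒ [-7, -8, -16, -12, -13, -1, 0, -14, -9, -2, -5, -6, -3]
j=7: -14≤-3, i=5, swap(5,7) ⇒ [-7, -8, -16, -12, -13, -14, 0, -1, -9, -2, -5, -6, -3]
j=8: -9≤-3, i=6, swap(6,8) ⇒ [-7, -8, -16, -12, -13, -14, -9, -1, 0, -2, -5, -6, -3]
j=9: -2>-3, skip
(after j=9) v = [-7, -8, -16, -12, -13, -14, -9, -1, 0, -2, -5, -6, -3]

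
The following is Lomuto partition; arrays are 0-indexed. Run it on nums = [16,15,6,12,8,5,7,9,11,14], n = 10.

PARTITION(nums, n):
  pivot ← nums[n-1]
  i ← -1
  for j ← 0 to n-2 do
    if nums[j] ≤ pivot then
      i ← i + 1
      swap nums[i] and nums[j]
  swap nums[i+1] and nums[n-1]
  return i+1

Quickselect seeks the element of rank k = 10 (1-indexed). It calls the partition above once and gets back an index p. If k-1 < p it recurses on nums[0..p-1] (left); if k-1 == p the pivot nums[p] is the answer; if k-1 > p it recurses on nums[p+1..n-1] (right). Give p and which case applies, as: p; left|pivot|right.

pivot=14, i=-1
j=0: 16>14, skip
j=1: 15>14, skip
j=2: 6≤14, i=0, swap(0,2) ⇒ [6,15,16,12,8,5,7,9,11,14]
j=3: 12≤14, i=1, swap(1,3) ⇒ [6,12,16,15,8,5,7,9,11,14]
j=4: 8≤14, i=2, swap(2,4) ⇒ [6,12,8,15,16,5,7,9,11,14]
j=5: 5≤14, i=3, swap(3,5) ⇒ [6,12,8,5,16,15,7,9,11,14]
j=6: 7≤14, i=4, swap(4,6) ⇒ [6,12,8,5,7,15,16,9,11,14]
j=7: 9≤14, i=5, swap(5,7) ⇒ [6,12,8,5,7,9,16,15,11,14]
j=8: 11≤14, i=6, swap(6,8) ⇒ [6,12,8,5,7,9,11,15,16,14]
swap(7,9) ⇒ [6,12,8,5,7,9,11,14,16,15]; return 7
p = 7; k-1 = 9 > 7 ⇒ right

7; right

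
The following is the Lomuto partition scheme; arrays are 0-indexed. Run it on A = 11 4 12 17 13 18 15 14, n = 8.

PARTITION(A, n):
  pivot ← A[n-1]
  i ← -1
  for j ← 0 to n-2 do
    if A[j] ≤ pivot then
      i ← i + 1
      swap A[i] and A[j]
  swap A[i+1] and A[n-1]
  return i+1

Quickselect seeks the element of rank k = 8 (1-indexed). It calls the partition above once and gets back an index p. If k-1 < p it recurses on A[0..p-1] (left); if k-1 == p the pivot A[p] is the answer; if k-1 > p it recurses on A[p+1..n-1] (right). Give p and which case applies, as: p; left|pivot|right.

4; right

pivot = A[7] = 14; i = -1
j=0: A[0]=11 ≤ 14 → i=0, swap A[0],A[0] (no change) → 11 4 12 17 13 18 15 14
j=1: A[1]=4 ≤ 14 → i=1, swap A[1],A[1] (no change) → 11 4 12 17 13 18 15 14
j=2: A[2]=12 ≤ 14 → i=2, swap A[2],A[2] (no change) → 11 4 12 17 13 18 15 14
j=3: A[3]=17 > 14 → no swap
j=4: A[4]=13 ≤ 14 → i=3, swap A[3],A[4] → 11 4 12 13 17 18 15 14
j=5: A[5]=18 > 14 → no swap
j=6: A[6]=15 > 14 → no swap
final swap A[4],A[7] → 11 4 12 13 14 18 15 17; return 4
p = 4; k-1 = 7 > 4 ⇒ right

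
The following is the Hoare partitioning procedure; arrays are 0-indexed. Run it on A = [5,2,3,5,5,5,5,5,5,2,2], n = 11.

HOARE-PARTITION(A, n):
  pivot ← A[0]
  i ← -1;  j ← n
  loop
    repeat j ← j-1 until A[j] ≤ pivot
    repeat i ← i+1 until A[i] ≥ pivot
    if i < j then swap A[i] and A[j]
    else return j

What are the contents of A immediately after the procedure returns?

pivot = A[0] = 5; i = -1, j = 11
j→10 (A[10]=2≤5), i→0 (A[0]=5≥5); i<j, swap → [2,2,3,5,5,5,5,5,5,2,5]
j→9 (A[9]=2≤5), i→3 (A[3]=5≥5); i<j, swap → [2,2,3,2,5,5,5,5,5,5,5]
j→8 (A[8]=5≤5), i→4 (A[4]=5≥5); i<j, swap → [2,2,3,2,5,5,5,5,5,5,5]
j→7 (A[7]=5≤5), i→5 (A[5]=5≥5); i<j, swap → [2,2,3,2,5,5,5,5,5,5,5]
j→6, i→6; i≥j, return j=6. A = [2,2,3,2,5,5,5,5,5,5,5]

[2,2,3,2,5,5,5,5,5,5,5]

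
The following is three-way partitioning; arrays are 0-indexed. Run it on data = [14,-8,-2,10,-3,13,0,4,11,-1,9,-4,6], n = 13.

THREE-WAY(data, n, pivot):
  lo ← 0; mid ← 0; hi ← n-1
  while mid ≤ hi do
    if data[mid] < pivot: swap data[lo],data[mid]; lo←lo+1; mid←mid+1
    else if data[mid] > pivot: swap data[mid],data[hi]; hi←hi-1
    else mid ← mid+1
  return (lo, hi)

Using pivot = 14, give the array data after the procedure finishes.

pivot = 14; lo=0, mid=0, hi=12
data[mid]=14=14: mid=1
data[mid]=-8<14: swap data[0],data[1]; lo=1,mid=2 → [-8,14,-2,10,-3,13,0,4,11,-1,9,-4,6]
data[mid]=-2<14: swap data[1],data[2]; lo=2,mid=3 → [-8,-2,14,10,-3,13,0,4,11,-1,9,-4,6]
data[mid]=10<14: swap data[2],data[3]; lo=3,mid=4 → [-8,-2,10,14,-3,13,0,4,11,-1,9,-4,6]
data[mid]=-3<14: swap data[3],data[4]; lo=4,mid=5 → [-8,-2,10,-3,14,13,0,4,11,-1,9,-4,6]
data[mid]=13<14: swap data[4],data[5]; lo=5,mid=6 → [-8,-2,10,-3,13,14,0,4,11,-1,9,-4,6]
data[mid]=0<14: swap data[5],data[6]; lo=6,mid=7 → [-8,-2,10,-3,13,0,14,4,11,-1,9,-4,6]
data[mid]=4<14: swap data[6],data[7]; lo=7,mid=8 → [-8,-2,10,-3,13,0,4,14,11,-1,9,-4,6]
data[mid]=11<14: swap data[7],data[8]; lo=8,mid=9 → [-8,-2,10,-3,13,0,4,11,14,-1,9,-4,6]
data[mid]=-1<14: swap data[8],data[9]; lo=9,mid=10 → [-8,-2,10,-3,13,0,4,11,-1,14,9,-4,6]
data[mid]=9<14: swap data[9],data[10]; lo=10,mid=11 → [-8,-2,10,-3,13,0,4,11,-1,9,14,-4,6]
data[mid]=-4<14: swap data[10],data[11]; lo=11,mid=12 → [-8,-2,10,-3,13,0,4,11,-1,9,-4,14,6]
data[mid]=6<14: swap data[11],data[12]; lo=12,mid=13 → [-8,-2,10,-3,13,0,4,11,-1,9,-4,6,14]
end: lo=12, hi=12; data = [-8,-2,10,-3,13,0,4,11,-1,9,-4,6,14]

[-8,-2,10,-3,13,0,4,11,-1,9,-4,6,14]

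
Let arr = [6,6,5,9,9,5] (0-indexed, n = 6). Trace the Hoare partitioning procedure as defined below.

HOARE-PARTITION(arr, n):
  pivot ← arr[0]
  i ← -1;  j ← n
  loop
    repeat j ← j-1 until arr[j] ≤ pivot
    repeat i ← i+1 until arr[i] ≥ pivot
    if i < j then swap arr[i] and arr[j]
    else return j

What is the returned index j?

pivot = arr[0] = 6; i = -1, j = 6
j→5 (arr[5]=5≤6), i→0 (arr[0]=6≥6); i<j, swap → [5,6,5,9,9,6]
j→2 (arr[2]=5≤6), i→1 (arr[1]=6≥6); i<j, swap → [5,5,6,9,9,6]
j→1, i→2; i≥j, return j=1. arr = [5,5,6,9,9,6]

1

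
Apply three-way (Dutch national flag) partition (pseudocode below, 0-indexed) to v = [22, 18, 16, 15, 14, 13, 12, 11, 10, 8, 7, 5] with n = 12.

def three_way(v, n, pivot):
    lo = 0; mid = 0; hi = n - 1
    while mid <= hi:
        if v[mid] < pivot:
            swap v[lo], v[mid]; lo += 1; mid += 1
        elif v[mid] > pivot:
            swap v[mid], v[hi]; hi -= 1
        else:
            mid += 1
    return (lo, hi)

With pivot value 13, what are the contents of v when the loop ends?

pivot = 13; lo=0, mid=0, hi=11
v[mid]=22>13: swap v[0],v[11]; hi=10 → [5, 18, 16, 15, 14, 13, 12, 11, 10, 8, 7, 22]
v[mid]=5<13: swap v[0],v[0]; lo=1,mid=1 → [5, 18, 16, 15, 14, 13, 12, 11, 10, 8, 7, 22]
v[mid]=18>13: swap v[1],v[10]; hi=9 → [5, 7, 16, 15, 14, 13, 12, 11, 10, 8, 18, 22]
v[mid]=7<13: swap v[1],v[1]; lo=2,mid=2 → [5, 7, 16, 15, 14, 13, 12, 11, 10, 8, 18, 22]
v[mid]=16>13: swap v[2],v[9]; hi=8 → [5, 7, 8, 15, 14, 13, 12, 11, 10, 16, 18, 22]
v[mid]=8<13: swap v[2],v[2]; lo=3,mid=3 → [5, 7, 8, 15, 14, 13, 12, 11, 10, 16, 18, 22]
v[mid]=15>13: swap v[3],v[8]; hi=7 → [5, 7, 8, 10, 14, 13, 12, 11, 15, 16, 18, 22]
v[mid]=10<13: swap v[3],v[3]; lo=4,mid=4 → [5, 7, 8, 10, 14, 13, 12, 11, 15, 16, 18, 22]
v[mid]=14>13: swap v[4],v[7]; hi=6 → [5, 7, 8, 10, 11, 13, 12, 14, 15, 16, 18, 22]
v[mid]=11<13: swap v[4],v[4]; lo=5,mid=5 → [5, 7, 8, 10, 11, 13, 12, 14, 15, 16, 18, 22]
v[mid]=13=13: mid=6
v[mid]=12<13: swap v[5],v[6]; lo=6,mid=7 → [5, 7, 8, 10, 11, 12, 13, 14, 15, 16, 18, 22]
end: lo=6, hi=6; v = [5, 7, 8, 10, 11, 12, 13, 14, 15, 16, 18, 22]

[5, 7, 8, 10, 11, 12, 13, 14, 15, 16, 18, 22]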